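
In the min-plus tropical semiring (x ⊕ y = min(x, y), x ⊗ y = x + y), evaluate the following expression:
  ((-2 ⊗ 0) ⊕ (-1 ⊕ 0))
((-2 ⊗ 0) ⊕ (-1 ⊕ 0)) = -2

Expand innermost to outermost. Recall ⊕ takes the minimum of its arguments and ⊗ takes their sum. Working out the expression ((-2 ⊗ 0) ⊕ (-1 ⊕ 0)) gives -2.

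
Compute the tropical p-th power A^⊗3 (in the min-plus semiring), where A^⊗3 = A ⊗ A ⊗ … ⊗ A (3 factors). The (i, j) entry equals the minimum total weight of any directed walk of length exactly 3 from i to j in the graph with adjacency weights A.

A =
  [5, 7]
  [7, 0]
A^⊗3 =
  [14, 7]
  [7, 0]

Each entry (A^⊗3)_ij equals the minimum over all length-3 walks i = v_0 → v_1 → … → v_3 = j of Σ_t A[v_t][v_{t+1}]. For example, for (i, j) = (0, 1) we minimise over 4 possible intermediate vertex sequences; the minimum is 7, attained along the walk 0 → 1 → 1 → 1.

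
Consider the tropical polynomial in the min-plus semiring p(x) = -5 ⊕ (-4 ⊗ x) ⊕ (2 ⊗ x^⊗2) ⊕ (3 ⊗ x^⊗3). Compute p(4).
p(4) = -5

A tropical monomial a ⊗ x^⊗i evaluates to a + i · x. Evaluating each term at x = 4:
  Term 0 contributes -5 + 0 · 4 = -5
  Term 1 contributes -4 + 1 · 4 = 0
  Term 2 contributes 2 + 2 · 4 = 10
  Term 3 contributes 3 + 3 · 4 = 15
p(4) = ⊕ of these = min[-5, 0, 10, 15] = -5.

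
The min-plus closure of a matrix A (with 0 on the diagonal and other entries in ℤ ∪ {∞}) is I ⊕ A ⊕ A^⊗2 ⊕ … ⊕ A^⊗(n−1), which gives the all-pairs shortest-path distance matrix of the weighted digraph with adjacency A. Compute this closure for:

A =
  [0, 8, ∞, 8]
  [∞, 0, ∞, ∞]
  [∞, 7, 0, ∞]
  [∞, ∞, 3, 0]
Closure =
  [0, 8, 11, 8]
  [∞, 0, ∞, ∞]
  [∞, 7, 0, ∞]
  [∞, 10, 3, 0]

This is the Floyd-Warshall all-pairs shortest-path computation. For each intermediate vertex k = 0, 1, …, 3, update dist[i][j] ← min(dist[i][j], dist[i][k] + dist[k][j]). The final matrix gives, for each (i, j), the minimum total weight of any directed path from i to j (possibly empty when i = j).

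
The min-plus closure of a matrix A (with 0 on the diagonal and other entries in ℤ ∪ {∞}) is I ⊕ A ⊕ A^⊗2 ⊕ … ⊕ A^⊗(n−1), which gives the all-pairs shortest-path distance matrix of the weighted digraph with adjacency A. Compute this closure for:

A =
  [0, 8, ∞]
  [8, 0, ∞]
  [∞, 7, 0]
Closure =
  [0, 8, ∞]
  [8, 0, ∞]
  [15, 7, 0]

This is the Floyd-Warshall all-pairs shortest-path computation. For each intermediate vertex k = 0, 1, …, 2, update dist[i][j] ← min(dist[i][j], dist[i][k] + dist[k][j]). The final matrix gives, for each (i, j), the minimum total weight of any directed path from i to j (possibly empty when i = j).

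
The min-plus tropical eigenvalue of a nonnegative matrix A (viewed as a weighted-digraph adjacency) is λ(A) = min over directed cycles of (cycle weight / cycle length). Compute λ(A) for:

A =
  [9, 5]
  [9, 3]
λ(A) = 3

Enumerate directed cycles and compute their means (weight / length). Sample:
  cycle 0 → 0: weight = 9, length = 1, mean = 9/1 ≈ 9.000
  cycle 1 → 1: weight = 3, length = 1, mean = 3/1 ≈ 3.000
  cycle 0 → 1 → 0: weight = 14, length = 2, mean = 14/2 ≈ 7.000
  cycle 1 → 0 → 1: weight = 14, length = 2, mean = 14/2 ≈ 7.000
Minimum mean = 3.000, attained e.g. along the cycle 1 → 1 with weight 3 and length 1. So λ(A) = 3/1 = 3.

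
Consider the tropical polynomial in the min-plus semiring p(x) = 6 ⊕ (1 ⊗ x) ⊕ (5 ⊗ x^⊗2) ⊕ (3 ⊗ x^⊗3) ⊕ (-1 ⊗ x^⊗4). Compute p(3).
p(3) = 4

A tropical monomial a ⊗ x^⊗i evaluates to a + i · x. Evaluating each term at x = 3:
  Term 0 contributes 6 + 0 · 3 = 6
  Term 1 contributes 1 + 1 · 3 = 4
  Term 2 contributes 5 + 2 · 3 = 11
  Term 3 contributes 3 + 3 · 3 = 12
  Term 4 contributes -1 + 4 · 3 = 11
p(3) = ⊕ of these = min[6, 4, 11, 12, 11] = 4.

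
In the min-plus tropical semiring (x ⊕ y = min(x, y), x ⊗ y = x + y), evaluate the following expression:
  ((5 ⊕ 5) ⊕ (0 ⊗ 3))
((5 ⊕ 5) ⊕ (0 ⊗ 3)) = 3

Expand innermost to outermost. Recall ⊕ takes the minimum of its arguments and ⊗ takes their sum. Working out the expression ((5 ⊕ 5) ⊕ (0 ⊗ 3)) gives 3.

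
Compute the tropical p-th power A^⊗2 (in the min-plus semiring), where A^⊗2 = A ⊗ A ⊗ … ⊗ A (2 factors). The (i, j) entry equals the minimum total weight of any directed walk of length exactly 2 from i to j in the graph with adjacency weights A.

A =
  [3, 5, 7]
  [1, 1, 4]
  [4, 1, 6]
A^⊗2 =
  [6, 6, 9]
  [2, 2, 5]
  [2, 2, 5]

Each entry (A^⊗2)_ij equals the minimum over all length-2 walks i = v_0 → v_1 → … → v_2 = j of Σ_t A[v_t][v_{t+1}]. For example, for (i, j) = (0, 2) we minimise over 3 possible intermediate vertex sequences; the minimum is 9, attained along the walk 0 → 1 → 2.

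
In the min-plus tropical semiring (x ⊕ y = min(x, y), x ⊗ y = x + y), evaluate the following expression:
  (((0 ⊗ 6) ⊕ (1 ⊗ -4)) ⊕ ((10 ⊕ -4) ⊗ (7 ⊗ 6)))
(((0 ⊗ 6) ⊕ (1 ⊗ -4)) ⊕ ((10 ⊕ -4) ⊗ (7 ⊗ 6))) = -3

Expand innermost to outermost. Recall ⊕ takes the minimum of its arguments and ⊗ takes their sum. Working out the expression (((0 ⊗ 6) ⊕ (1 ⊗ -4)) ⊕ ((10 ⊕ -4) ⊗ (7 ⊗ 6))) gives -3.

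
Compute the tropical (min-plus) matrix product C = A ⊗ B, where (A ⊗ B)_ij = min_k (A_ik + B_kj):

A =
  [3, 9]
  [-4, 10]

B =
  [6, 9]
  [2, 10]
A ⊗ B =
  [9, 12]
  [2, 5]

Apply the min-plus product entry-by-entry:
  C[0][0] = min over k of (A[0][0] + B[0][0] = 3 + 6 = 9, A[0][1] + B[1][0] = 9 + 2 = 11) = 9 (attained at k = 0)
  C[0][1] = min over k of (A[0][0] + B[0][1] = 3 + 9 = 12, A[0][1] + B[1][1] = 9 + 10 = 19) = 12 (attained at k = 0)
  C[1][0] = min over k of (A[1][0] + B[0][0] = -4 + 6 = 2, A[1][1] + B[1][0] = 10 + 2 = 12) = 2 (attained at k = 0)
  C[1][1] = min over k of (A[1][0] + B[0][1] = -4 + 9 = 5, A[1][1] + B[1][1] = 10 + 10 = 20) = 5 (attained at k = 0)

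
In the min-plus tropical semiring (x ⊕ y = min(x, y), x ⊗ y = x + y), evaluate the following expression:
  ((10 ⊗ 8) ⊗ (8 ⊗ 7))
((10 ⊗ 8) ⊗ (8 ⊗ 7)) = 33

Expand innermost to outermost. Recall ⊕ takes the minimum of its arguments and ⊗ takes their sum. Working out the expression ((10 ⊗ 8) ⊗ (8 ⊗ 7)) gives 33.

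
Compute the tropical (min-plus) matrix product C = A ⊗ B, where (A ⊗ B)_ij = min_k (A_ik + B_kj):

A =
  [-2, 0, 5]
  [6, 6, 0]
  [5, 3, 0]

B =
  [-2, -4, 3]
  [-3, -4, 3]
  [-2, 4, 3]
A ⊗ B =
  [-4, -6, 1]
  [-2, 2, 3]
  [-2, -1, 3]

Apply the min-plus product entry-by-entry:
  C[0][0] = min over k of (A[0][0] + B[0][0] = -2 + -2 = -4, A[0][1] + B[1][0] = 0 + -3 = -3, A[0][2] + B[2][0] = 5 + -2 = 3) = -4 (attained at k = 0)
  C[0][1] = min over k of (A[0][0] + B[0][1] = -2 + -4 = -6, A[0][1] + B[1][1] = 0 + -4 = -4, A[0][2] + B[2][1] = 5 + 4 = 9) = -6 (attained at k = 0)
  C[0][2] = min over k of (A[0][0] + B[0][2] = -2 + 3 = 1, A[0][1] + B[1][2] = 0 + 3 = 3, A[0][2] + B[2][2] = 5 + 3 = 8) = 1 (attained at k = 0)
  C[1][0] = min over k of (A[1][0] + B[0][0] = 6 + -2 = 4, A[1][1] + B[1][0] = 6 + -3 = 3, A[1][2] + B[2][0] = 0 + -2 = -2) = -2 (attained at k = 2)
  C[1][1] = min over k of (A[1][0] + B[0][1] = 6 + -4 = 2, A[1][1] + B[1][1] = 6 + -4 = 2, A[1][2] + B[2][1] = 0 + 4 = 4) = 2 (attained at k = 0)
  C[1][2] = min over k of (A[1][0] + B[0][2] = 6 + 3 = 9, A[1][1] + B[1][2] = 6 + 3 = 9, A[1][2] + B[2][2] = 0 + 3 = 3) = 3 (attained at k = 2)
  C[2][0] = min over k of (A[2][0] + B[0][0] = 5 + -2 = 3, A[2][1] + B[1][0] = 3 + -3 = 0, A[2][2] + B[2][0] = 0 + -2 = -2) = -2 (attained at k = 2)
  C[2][1] = min over k of (A[2][0] + B[0][1] = 5 + -4 = 1, A[2][1] + B[1][1] = 3 + -4 = -1, A[2][2] + B[2][1] = 0 + 4 = 4) = -1 (attained at k = 1)
  C[2][2] = min over k of (A[2][0] + B[0][2] = 5 + 3 = 8, A[2][1] + B[1][2] = 3 + 3 = 6, A[2][2] + B[2][2] = 0 + 3 = 3) = 3 (attained at k = 2)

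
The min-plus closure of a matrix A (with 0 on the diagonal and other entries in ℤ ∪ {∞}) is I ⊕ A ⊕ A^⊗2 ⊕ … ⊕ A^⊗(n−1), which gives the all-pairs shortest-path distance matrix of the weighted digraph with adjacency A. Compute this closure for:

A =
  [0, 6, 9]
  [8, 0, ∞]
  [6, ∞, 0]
Closure =
  [0, 6, 9]
  [8, 0, 17]
  [6, 12, 0]

This is the Floyd-Warshall all-pairs shortest-path computation. For each intermediate vertex k = 0, 1, …, 2, update dist[i][j] ← min(dist[i][j], dist[i][k] + dist[k][j]). The final matrix gives, for each (i, j), the minimum total weight of any directed path from i to j (possibly empty when i = j).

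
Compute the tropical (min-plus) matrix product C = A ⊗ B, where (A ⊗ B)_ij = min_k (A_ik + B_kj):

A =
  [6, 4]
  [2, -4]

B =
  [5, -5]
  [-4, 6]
A ⊗ B =
  [0, 1]
  [-8, -3]

Apply the min-plus product entry-by-entry:
  C[0][0] = min over k of (A[0][0] + B[0][0] = 6 + 5 = 11, A[0][1] + B[1][0] = 4 + -4 = 0) = 0 (attained at k = 1)
  C[0][1] = min over k of (A[0][0] + B[0][1] = 6 + -5 = 1, A[0][1] + B[1][1] = 4 + 6 = 10) = 1 (attained at k = 0)
  C[1][0] = min over k of (A[1][0] + B[0][0] = 2 + 5 = 7, A[1][1] + B[1][0] = -4 + -4 = -8) = -8 (attained at k = 1)
  C[1][1] = min over k of (A[1][0] + B[0][1] = 2 + -5 = -3, A[1][1] + B[1][1] = -4 + 6 = 2) = -3 (attained at k = 0)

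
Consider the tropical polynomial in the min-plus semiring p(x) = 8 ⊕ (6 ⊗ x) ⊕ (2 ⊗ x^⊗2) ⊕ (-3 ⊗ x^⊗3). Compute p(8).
p(8) = 8

A tropical monomial a ⊗ x^⊗i evaluates to a + i · x. Evaluating each term at x = 8:
  Term 0 contributes 8 + 0 · 8 = 8
  Term 1 contributes 6 + 1 · 8 = 14
  Term 2 contributes 2 + 2 · 8 = 18
  Term 3 contributes -3 + 3 · 8 = 21
p(8) = ⊕ of these = min[8, 14, 18, 21] = 8.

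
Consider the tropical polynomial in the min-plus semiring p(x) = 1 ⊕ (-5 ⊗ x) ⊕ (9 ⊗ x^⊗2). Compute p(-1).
p(-1) = -6

A tropical monomial a ⊗ x^⊗i evaluates to a + i · x. Evaluating each term at x = -1:
  Term 0 contributes 1 + 0 · -1 = 1
  Term 1 contributes -5 + 1 · -1 = -6
  Term 2 contributes 9 + 2 · -1 = 7
p(-1) = ⊕ of these = min[1, -6, 7] = -6.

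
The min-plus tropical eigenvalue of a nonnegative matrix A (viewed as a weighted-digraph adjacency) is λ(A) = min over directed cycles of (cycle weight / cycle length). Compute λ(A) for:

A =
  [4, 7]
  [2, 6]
λ(A) = 4

Enumerate directed cycles and compute their means (weight / length). Sample:
  cycle 0 → 0: weight = 4, length = 1, mean = 4/1 ≈ 4.000
  cycle 1 → 1: weight = 6, length = 1, mean = 6/1 ≈ 6.000
  cycle 0 → 1 → 0: weight = 9, length = 2, mean = 9/2 ≈ 4.500
  cycle 1 → 0 → 1: weight = 9, length = 2, mean = 9/2 ≈ 4.500
Minimum mean = 4.000, attained e.g. along the cycle 0 → 0 with weight 4 and length 1. So λ(A) = 4/1 = 4.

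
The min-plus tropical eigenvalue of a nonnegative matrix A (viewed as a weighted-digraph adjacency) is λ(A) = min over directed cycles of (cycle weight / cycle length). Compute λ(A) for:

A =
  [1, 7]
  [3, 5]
λ(A) = 1

Enumerate directed cycles and compute their means (weight / length). Sample:
  cycle 0 → 0: weight = 1, length = 1, mean = 1/1 ≈ 1.000
  cycle 1 → 1: weight = 5, length = 1, mean = 5/1 ≈ 5.000
  cycle 0 → 1 → 0: weight = 10, length = 2, mean = 10/2 ≈ 5.000
  cycle 1 → 0 → 1: weight = 10, length = 2, mean = 10/2 ≈ 5.000
Minimum mean = 1.000, attained e.g. along the cycle 0 → 0 with weight 1 and length 1. So λ(A) = 1/1 = 1.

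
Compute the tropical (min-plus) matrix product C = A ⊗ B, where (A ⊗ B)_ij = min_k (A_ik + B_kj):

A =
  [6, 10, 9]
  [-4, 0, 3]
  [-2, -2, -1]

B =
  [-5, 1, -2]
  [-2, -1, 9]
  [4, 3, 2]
A ⊗ B =
  [1, 7, 4]
  [-9, -3, -6]
  [-7, -3, -4]

Apply the min-plus product entry-by-entry:
  C[0][0] = min over k of (A[0][0] + B[0][0] = 6 + -5 = 1, A[0][1] + B[1][0] = 10 + -2 = 8, A[0][2] + B[2][0] = 9 + 4 = 13) = 1 (attained at k = 0)
  C[0][1] = min over k of (A[0][0] + B[0][1] = 6 + 1 = 7, A[0][1] + B[1][1] = 10 + -1 = 9, A[0][2] + B[2][1] = 9 + 3 = 12) = 7 (attained at k = 0)
  C[0][2] = min over k of (A[0][0] + B[0][2] = 6 + -2 = 4, A[0][1] + B[1][2] = 10 + 9 = 19, A[0][2] + B[2][2] = 9 + 2 = 11) = 4 (attained at k = 0)
  C[1][0] = min over k of (A[1][0] + B[0][0] = -4 + -5 = -9, A[1][1] + B[1][0] = 0 + -2 = -2, A[1][2] + B[2][0] = 3 + 4 = 7) = -9 (attained at k = 0)
  C[1][1] = min over k of (A[1][0] + B[0][1] = -4 + 1 = -3, A[1][1] + B[1][1] = 0 + -1 = -1, A[1][2] + B[2][1] = 3 + 3 = 6) = -3 (attained at k = 0)
  C[1][2] = min over k of (A[1][0] + B[0][2] = -4 + -2 = -6, A[1][1] + B[1][2] = 0 + 9 = 9, A[1][2] + B[2][2] = 3 + 2 = 5) = -6 (attained at k = 0)
  C[2][0] = min over k of (A[2][0] + B[0][0] = -2 + -5 = -7, A[2][1] + B[1][0] = -2 + -2 = -4, A[2][2] + B[2][0] = -1 + 4 = 3) = -7 (attained at k = 0)
  C[2][1] = min over k of (A[2][0] + B[0][1] = -2 + 1 = -1, A[2][1] + B[1][1] = -2 + -1 = -3, A[2][2] + B[2][1] = -1 + 3 = 2) = -3 (attained at k = 1)
  C[2][2] = min over k of (A[2][0] + B[0][2] = -2 + -2 = -4, A[2][1] + B[1][2] = -2 + 9 = 7, A[2][2] + B[2][2] = -1 + 2 = 1) = -4 (attained at k = 0)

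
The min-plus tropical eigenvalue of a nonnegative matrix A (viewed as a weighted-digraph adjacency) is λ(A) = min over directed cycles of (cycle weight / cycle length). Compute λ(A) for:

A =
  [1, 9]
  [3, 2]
λ(A) = 1

Enumerate directed cycles and compute their means (weight / length). Sample:
  cycle 0 → 0: weight = 1, length = 1, mean = 1/1 ≈ 1.000
  cycle 1 → 1: weight = 2, length = 1, mean = 2/1 ≈ 2.000
  cycle 0 → 1 → 0: weight = 12, length = 2, mean = 12/2 ≈ 6.000
  cycle 1 → 0 → 1: weight = 12, length = 2, mean = 12/2 ≈ 6.000
Minimum mean = 1.000, attained e.g. along the cycle 0 → 0 with weight 1 and length 1. So λ(A) = 1/1 = 1.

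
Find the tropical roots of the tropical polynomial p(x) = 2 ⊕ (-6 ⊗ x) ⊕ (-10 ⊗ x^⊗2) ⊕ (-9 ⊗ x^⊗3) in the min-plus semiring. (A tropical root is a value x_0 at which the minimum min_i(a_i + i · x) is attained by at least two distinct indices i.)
Roots: {-1, 4, 8}

Each tropical root is a break point of the lower envelope of the lines y = a_i + i · x (there are 4 lines, with slopes 0, 1, ..., 3). Only the lines that attain the minimum somewhere contribute to roots; other lines are dominated. Here the surviving (envelope) indices are i = 3, i = 2, i = 1, i = 0.
Intersections between consecutive envelope lines give the roots: for adjacent envelope indices i < j the intersection is x = (a_i − a_j) / (j − i). Reading off the sorted break points: {-1, 4, 8}.
Verification: at each break x_0, at least two indices attain the minimum of min_i(a_i + i · x_0).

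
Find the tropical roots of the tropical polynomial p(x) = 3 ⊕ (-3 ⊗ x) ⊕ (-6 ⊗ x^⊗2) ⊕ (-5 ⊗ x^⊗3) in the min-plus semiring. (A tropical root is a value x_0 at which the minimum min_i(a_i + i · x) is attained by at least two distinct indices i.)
Roots: {-1, 3, 6}

Each tropical root is a break point of the lower envelope of the lines y = a_i + i · x (there are 4 lines, with slopes 0, 1, ..., 3). Only the lines that attain the minimum somewhere contribute to roots; other lines are dominated. Here the surviving (envelope) indices are i = 3, i = 2, i = 1, i = 0.
Intersections between consecutive envelope lines give the roots: for adjacent envelope indices i < j the intersection is x = (a_i − a_j) / (j − i). Reading off the sorted break points: {-1, 3, 6}.
Verification: at each break x_0, at least two indices attain the minimum of min_i(a_i + i · x_0).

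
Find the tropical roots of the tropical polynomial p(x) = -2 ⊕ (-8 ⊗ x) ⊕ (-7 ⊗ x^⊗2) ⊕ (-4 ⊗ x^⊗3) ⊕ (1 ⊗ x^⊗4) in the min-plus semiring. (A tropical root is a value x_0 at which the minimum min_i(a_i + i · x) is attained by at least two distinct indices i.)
Roots: {-5, -3, -1, 6}

Each tropical root is a break point of the lower envelope of the lines y = a_i + i · x (there are 5 lines, with slopes 0, 1, ..., 4). Only the lines that attain the minimum somewhere contribute to roots; other lines are dominated. Here the surviving (envelope) indices are i = 4, i = 3, i = 2, i = 1, i = 0.
Intersections between consecutive envelope lines give the roots: for adjacent envelope indices i < j the intersection is x = (a_i − a_j) / (j − i). Reading off the sorted break points: {-5, -3, -1, 6}.
Verification: at each break x_0, at least two indices attain the minimum of min_i(a_i + i · x_0).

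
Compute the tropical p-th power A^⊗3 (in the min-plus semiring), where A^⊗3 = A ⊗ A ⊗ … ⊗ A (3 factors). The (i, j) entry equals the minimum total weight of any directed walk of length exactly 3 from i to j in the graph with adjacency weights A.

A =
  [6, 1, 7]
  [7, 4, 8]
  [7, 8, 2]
A^⊗3 =
  [12, 9, 11]
  [15, 12, 12]
  [11, 10, 6]

Each entry (A^⊗3)_ij equals the minimum over all length-3 walks i = v_0 → v_1 → … → v_3 = j of Σ_t A[v_t][v_{t+1}]. For example, for (i, j) = (0, 2) we minimise over 9 possible intermediate vertex sequences; the minimum is 11, attained along the walk 0 → 1 → 2 → 2.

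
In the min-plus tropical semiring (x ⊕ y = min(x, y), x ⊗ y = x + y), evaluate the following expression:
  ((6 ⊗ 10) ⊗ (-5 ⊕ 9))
((6 ⊗ 10) ⊗ (-5 ⊕ 9)) = 11

Expand innermost to outermost. Recall ⊕ takes the minimum of its arguments and ⊗ takes their sum. Working out the expression ((6 ⊗ 10) ⊗ (-5 ⊕ 9)) gives 11.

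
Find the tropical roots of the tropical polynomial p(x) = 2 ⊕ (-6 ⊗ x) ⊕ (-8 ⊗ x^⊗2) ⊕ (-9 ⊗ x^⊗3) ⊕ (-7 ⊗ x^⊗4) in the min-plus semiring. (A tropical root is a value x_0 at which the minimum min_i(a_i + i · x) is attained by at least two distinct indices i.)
Roots: {-2, 1, 2, 8}

Each tropical root is a break point of the lower envelope of the lines y = a_i + i · x (there are 5 lines, with slopes 0, 1, ..., 4). Only the lines that attain the minimum somewhere contribute to roots; other lines are dominated. Here the surviving (envelope) indices are i = 4, i = 3, i = 2, i = 1, i = 0.
Intersections between consecutive envelope lines give the roots: for adjacent envelope indices i < j the intersection is x = (a_i − a_j) / (j − i). Reading off the sorted break points: {-2, 1, 2, 8}.
Verification: at each break x_0, at least two indices attain the minimum of min_i(a_i + i · x_0).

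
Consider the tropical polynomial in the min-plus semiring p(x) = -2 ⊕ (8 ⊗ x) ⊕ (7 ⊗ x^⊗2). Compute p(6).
p(6) = -2

A tropical monomial a ⊗ x^⊗i evaluates to a + i · x. Evaluating each term at x = 6:
  Term 0 contributes -2 + 0 · 6 = -2
  Term 1 contributes 8 + 1 · 6 = 14
  Term 2 contributes 7 + 2 · 6 = 19
p(6) = ⊕ of these = min[-2, 14, 19] = -2.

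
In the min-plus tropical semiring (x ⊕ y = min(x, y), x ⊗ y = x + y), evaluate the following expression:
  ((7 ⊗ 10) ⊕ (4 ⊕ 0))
((7 ⊗ 10) ⊕ (4 ⊕ 0)) = 0

Expand innermost to outermost. Recall ⊕ takes the minimum of its arguments and ⊗ takes their sum. Working out the expression ((7 ⊗ 10) ⊕ (4 ⊕ 0)) gives 0.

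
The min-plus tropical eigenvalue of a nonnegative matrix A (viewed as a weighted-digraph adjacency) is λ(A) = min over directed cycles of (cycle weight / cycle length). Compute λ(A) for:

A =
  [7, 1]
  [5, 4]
λ(A) = 3

Enumerate directed cycles and compute their means (weight / length). Sample:
  cycle 0 → 0: weight = 7, length = 1, mean = 7/1 ≈ 7.000
  cycle 1 → 1: weight = 4, length = 1, mean = 4/1 ≈ 4.000
  cycle 0 → 1 → 0: weight = 6, length = 2, mean = 6/2 ≈ 3.000
  cycle 1 → 0 → 1: weight = 6, length = 2, mean = 6/2 ≈ 3.000
Minimum mean = 3.000, attained e.g. along the cycle 0 → 1 → 0 with weight 6 and length 2. So λ(A) = 6/2 = 3.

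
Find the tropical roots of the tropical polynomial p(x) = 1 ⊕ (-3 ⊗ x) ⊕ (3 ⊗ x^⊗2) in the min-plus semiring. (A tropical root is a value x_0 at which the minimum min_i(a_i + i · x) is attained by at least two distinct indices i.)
Roots: {-6, 4}

Each tropical root is a break point of the lower envelope of the lines y = a_i + i · x (there are 3 lines, with slopes 0, 1, ..., 2). Only the lines that attain the minimum somewhere contribute to roots; other lines are dominated. Here the surviving (envelope) indices are i = 2, i = 1, i = 0.
Intersections between consecutive envelope lines give the roots: for adjacent envelope indices i < j the intersection is x = (a_i − a_j) / (j − i). Reading off the sorted break points: {-6, 4}.
Verification: at each break x_0, at least two indices attain the minimum of min_i(a_i + i · x_0).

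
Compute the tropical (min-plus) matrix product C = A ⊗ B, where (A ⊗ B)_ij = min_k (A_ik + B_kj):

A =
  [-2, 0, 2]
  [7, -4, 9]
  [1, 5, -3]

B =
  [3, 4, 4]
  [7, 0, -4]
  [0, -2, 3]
A ⊗ B =
  [1, 0, -4]
  [3, -4, -8]
  [-3, -5, 0]

Apply the min-plus product entry-by-entry:
  C[0][0] = min over k of (A[0][0] + B[0][0] = -2 + 3 = 1, A[0][1] + B[1][0] = 0 + 7 = 7, A[0][2] + B[2][0] = 2 + 0 = 2) = 1 (attained at k = 0)
  C[0][1] = min over k of (A[0][0] + B[0][1] = -2 + 4 = 2, A[0][1] + B[1][1] = 0 + 0 = 0, A[0][2] + B[2][1] = 2 + -2 = 0) = 0 (attained at k = 1)
  C[0][2] = min over k of (A[0][0] + B[0][2] = -2 + 4 = 2, A[0][1] + B[1][2] = 0 + -4 = -4, A[0][2] + B[2][2] = 2 + 3 = 5) = -4 (attained at k = 1)
  C[1][0] = min over k of (A[1][0] + B[0][0] = 7 + 3 = 10, A[1][1] + B[1][0] = -4 + 7 = 3, A[1][2] + B[2][0] = 9 + 0 = 9) = 3 (attained at k = 1)
  C[1][1] = min over k of (A[1][0] + B[0][1] = 7 + 4 = 11, A[1][1] + B[1][1] = -4 + 0 = -4, A[1][2] + B[2][1] = 9 + -2 = 7) = -4 (attained at k = 1)
  C[1][2] = min over k of (A[1][0] + B[0][2] = 7 + 4 = 11, A[1][1] + B[1][2] = -4 + -4 = -8, A[1][2] + B[2][2] = 9 + 3 = 12) = -8 (attained at k = 1)
  C[2][0] = min over k of (A[2][0] + B[0][0] = 1 + 3 = 4, A[2][1] + B[1][0] = 5 + 7 = 12, A[2][2] + B[2][0] = -3 + 0 = -3) = -3 (attained at k = 2)
  C[2][1] = min over k of (A[2][0] + B[0][1] = 1 + 4 = 5, A[2][1] + B[1][1] = 5 + 0 = 5, A[2][2] + B[2][1] = -3 + -2 = -5) = -5 (attained at k = 2)
  C[2][2] = min over k of (A[2][0] + B[0][2] = 1 + 4 = 5, A[2][1] + B[1][2] = 5 + -4 = 1, A[2][2] + B[2][2] = -3 + 3 = 0) = 0 (attained at k = 2)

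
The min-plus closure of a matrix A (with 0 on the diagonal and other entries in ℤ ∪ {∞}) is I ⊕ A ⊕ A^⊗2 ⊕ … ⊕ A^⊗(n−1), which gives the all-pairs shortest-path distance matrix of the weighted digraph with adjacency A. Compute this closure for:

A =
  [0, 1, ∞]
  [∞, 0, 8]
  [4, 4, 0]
Closure =
  [0, 1, 9]
  [12, 0, 8]
  [4, 4, 0]

This is the Floyd-Warshall all-pairs shortest-path computation. For each intermediate vertex k = 0, 1, …, 2, update dist[i][j] ← min(dist[i][j], dist[i][k] + dist[k][j]). The final matrix gives, for each (i, j), the minimum total weight of any directed path from i to j (possibly empty when i = j).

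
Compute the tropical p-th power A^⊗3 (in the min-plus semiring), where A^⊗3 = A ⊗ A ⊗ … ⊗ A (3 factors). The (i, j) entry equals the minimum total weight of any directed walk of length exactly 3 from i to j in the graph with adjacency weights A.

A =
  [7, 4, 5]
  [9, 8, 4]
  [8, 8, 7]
A^⊗3 =
  [16, 16, 15]
  [19, 16, 16]
  [20, 19, 16]

Each entry (A^⊗3)_ij equals the minimum over all length-3 walks i = v_0 → v_1 → … → v_3 = j of Σ_t A[v_t][v_{t+1}]. For example, for (i, j) = (0, 2) we minimise over 9 possible intermediate vertex sequences; the minimum is 15, attained along the walk 0 → 0 → 1 → 2.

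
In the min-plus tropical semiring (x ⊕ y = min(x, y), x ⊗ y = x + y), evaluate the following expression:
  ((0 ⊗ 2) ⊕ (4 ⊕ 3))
((0 ⊗ 2) ⊕ (4 ⊕ 3)) = 2

Expand innermost to outermost. Recall ⊕ takes the minimum of its arguments and ⊗ takes their sum. Working out the expression ((0 ⊗ 2) ⊕ (4 ⊕ 3)) gives 2.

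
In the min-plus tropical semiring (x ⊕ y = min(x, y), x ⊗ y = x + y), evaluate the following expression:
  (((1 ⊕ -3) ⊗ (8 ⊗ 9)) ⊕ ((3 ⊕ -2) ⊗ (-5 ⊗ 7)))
(((1 ⊕ -3) ⊗ (8 ⊗ 9)) ⊕ ((3 ⊕ -2) ⊗ (-5 ⊗ 7))) = 0

Expand innermost to outermost. Recall ⊕ takes the minimum of its arguments and ⊗ takes their sum. Working out the expression (((1 ⊕ -3) ⊗ (8 ⊗ 9)) ⊕ ((3 ⊕ -2) ⊗ (-5 ⊗ 7))) gives 0.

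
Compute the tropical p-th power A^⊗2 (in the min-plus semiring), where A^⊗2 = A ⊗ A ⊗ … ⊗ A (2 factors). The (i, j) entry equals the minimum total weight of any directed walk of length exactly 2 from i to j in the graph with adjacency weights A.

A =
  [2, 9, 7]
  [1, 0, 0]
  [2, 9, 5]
A^⊗2 =
  [4, 9, 9]
  [1, 0, 0]
  [4, 9, 9]

Each entry (A^⊗2)_ij equals the minimum over all length-2 walks i = v_0 → v_1 → … → v_2 = j of Σ_t A[v_t][v_{t+1}]. For example, for (i, j) = (0, 2) we minimise over 3 possible intermediate vertex sequences; the minimum is 9, attained along the walk 0 → 0 → 2.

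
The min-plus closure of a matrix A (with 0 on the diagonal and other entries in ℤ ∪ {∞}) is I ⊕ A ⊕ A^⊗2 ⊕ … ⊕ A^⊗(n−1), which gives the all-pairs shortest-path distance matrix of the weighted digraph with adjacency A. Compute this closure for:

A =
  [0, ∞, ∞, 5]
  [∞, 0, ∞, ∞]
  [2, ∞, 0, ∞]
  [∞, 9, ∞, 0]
Closure =
  [0, 14, ∞, 5]
  [∞, 0, ∞, ∞]
  [2, 16, 0, 7]
  [∞, 9, ∞, 0]

This is the Floyd-Warshall all-pairs shortest-path computation. For each intermediate vertex k = 0, 1, …, 3, update dist[i][j] ← min(dist[i][j], dist[i][k] + dist[k][j]). The final matrix gives, for each (i, j), the minimum total weight of any directed path from i to j (possibly empty when i = j).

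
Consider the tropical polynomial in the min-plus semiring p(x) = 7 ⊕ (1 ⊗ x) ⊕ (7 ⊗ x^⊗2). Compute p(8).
p(8) = 7

A tropical monomial a ⊗ x^⊗i evaluates to a + i · x. Evaluating each term at x = 8:
  Term 0 contributes 7 + 0 · 8 = 7
  Term 1 contributes 1 + 1 · 8 = 9
  Term 2 contributes 7 + 2 · 8 = 23
p(8) = ⊕ of these = min[7, 9, 23] = 7.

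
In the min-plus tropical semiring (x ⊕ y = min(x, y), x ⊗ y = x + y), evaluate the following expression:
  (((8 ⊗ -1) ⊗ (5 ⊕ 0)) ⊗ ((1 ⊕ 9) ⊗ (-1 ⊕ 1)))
(((8 ⊗ -1) ⊗ (5 ⊕ 0)) ⊗ ((1 ⊕ 9) ⊗ (-1 ⊕ 1))) = 7

Expand innermost to outermost. Recall ⊕ takes the minimum of its arguments and ⊗ takes their sum. Working out the expression (((8 ⊗ -1) ⊗ (5 ⊕ 0)) ⊗ ((1 ⊕ 9) ⊗ (-1 ⊕ 1))) gives 7.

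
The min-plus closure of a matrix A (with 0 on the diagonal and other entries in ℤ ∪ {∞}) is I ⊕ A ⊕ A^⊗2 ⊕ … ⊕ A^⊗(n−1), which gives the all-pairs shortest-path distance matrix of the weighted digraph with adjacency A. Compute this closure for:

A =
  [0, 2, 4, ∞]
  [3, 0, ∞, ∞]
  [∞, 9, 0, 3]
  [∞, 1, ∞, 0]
Closure =
  [0, 2, 4, 7]
  [3, 0, 7, 10]
  [7, 4, 0, 3]
  [4, 1, 8, 0]

This is the Floyd-Warshall all-pairs shortest-path computation. For each intermediate vertex k = 0, 1, …, 3, update dist[i][j] ← min(dist[i][j], dist[i][k] + dist[k][j]). The final matrix gives, for each (i, j), the minimum total weight of any directed path from i to j (possibly empty when i = j).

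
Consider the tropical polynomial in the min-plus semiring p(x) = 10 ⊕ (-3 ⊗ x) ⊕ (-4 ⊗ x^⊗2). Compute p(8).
p(8) = 5

A tropical monomial a ⊗ x^⊗i evaluates to a + i · x. Evaluating each term at x = 8:
  Term 0 contributes 10 + 0 · 8 = 10
  Term 1 contributes -3 + 1 · 8 = 5
  Term 2 contributes -4 + 2 · 8 = 12
p(8) = ⊕ of these = min[10, 5, 12] = 5.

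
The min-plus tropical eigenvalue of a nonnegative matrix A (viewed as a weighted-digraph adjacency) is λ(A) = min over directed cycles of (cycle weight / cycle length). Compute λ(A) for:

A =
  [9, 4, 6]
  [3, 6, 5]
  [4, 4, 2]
λ(A) = 2

Enumerate directed cycles and compute their means (weight / length). Sample:
  cycle 0 → 0: weight = 9, length = 1, mean = 9/1 ≈ 9.000
  cycle 1 → 1: weight = 6, length = 1, mean = 6/1 ≈ 6.000
  cycle 2 → 2: weight = 2, length = 1, mean = 2/1 ≈ 2.000
  cycle 0 → 1 → 0: weight = 7, length = 2, mean = 7/2 ≈ 3.500
  cycle 0 → 2 → 0: weight = 10, length = 2, mean = 10/2 ≈ 5.000
  cycle 1 → 0 → 1: weight = 7, length = 2, mean = 7/2 ≈ 3.500
Minimum mean = 2.000, attained e.g. along the cycle 2 → 2 with weight 2 and length 1. So λ(A) = 2/1 = 2.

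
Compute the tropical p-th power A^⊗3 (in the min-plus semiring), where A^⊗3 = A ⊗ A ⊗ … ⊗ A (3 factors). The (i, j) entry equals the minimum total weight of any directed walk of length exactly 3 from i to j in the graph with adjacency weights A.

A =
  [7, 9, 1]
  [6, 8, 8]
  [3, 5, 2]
A^⊗3 =
  [6, 8, 5]
  [10, 12, 9]
  [7, 9, 6]

Each entry (A^⊗3)_ij equals the minimum over all length-3 walks i = v_0 → v_1 → … → v_3 = j of Σ_t A[v_t][v_{t+1}]. For example, for (i, j) = (0, 2) we minimise over 9 possible intermediate vertex sequences; the minimum is 5, attained along the walk 0 → 2 → 0 → 2.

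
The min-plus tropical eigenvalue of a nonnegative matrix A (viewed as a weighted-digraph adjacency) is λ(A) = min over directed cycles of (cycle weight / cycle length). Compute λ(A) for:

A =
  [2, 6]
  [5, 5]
λ(A) = 2

Enumerate directed cycles and compute their means (weight / length). Sample:
  cycle 0 → 0: weight = 2, length = 1, mean = 2/1 ≈ 2.000
  cycle 1 → 1: weight = 5, length = 1, mean = 5/1 ≈ 5.000
  cycle 0 → 1 → 0: weight = 11, length = 2, mean = 11/2 ≈ 5.500
  cycle 1 → 0 → 1: weight = 11, length = 2, mean = 11/2 ≈ 5.500
Minimum mean = 2.000, attained e.g. along the cycle 0 → 0 with weight 2 and length 1. So λ(A) = 2/1 = 2.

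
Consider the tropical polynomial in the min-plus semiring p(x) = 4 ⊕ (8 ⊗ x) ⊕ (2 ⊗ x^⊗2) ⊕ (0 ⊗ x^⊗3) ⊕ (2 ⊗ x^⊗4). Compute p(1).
p(1) = 3

A tropical monomial a ⊗ x^⊗i evaluates to a + i · x. Evaluating each term at x = 1:
  Term 0 contributes 4 + 0 · 1 = 4
  Term 1 contributes 8 + 1 · 1 = 9
  Term 2 contributes 2 + 2 · 1 = 4
  Term 3 contributes 0 + 3 · 1 = 3
  Term 4 contributes 2 + 4 · 1 = 6
p(1) = ⊕ of these = min[4, 9, 4, 3, 6] = 3.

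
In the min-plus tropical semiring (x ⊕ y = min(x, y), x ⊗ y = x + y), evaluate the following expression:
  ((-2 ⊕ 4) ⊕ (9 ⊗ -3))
((-2 ⊕ 4) ⊕ (9 ⊗ -3)) = -2

Expand innermost to outermost. Recall ⊕ takes the minimum of its arguments and ⊗ takes their sum. Working out the expression ((-2 ⊕ 4) ⊕ (9 ⊗ -3)) gives -2.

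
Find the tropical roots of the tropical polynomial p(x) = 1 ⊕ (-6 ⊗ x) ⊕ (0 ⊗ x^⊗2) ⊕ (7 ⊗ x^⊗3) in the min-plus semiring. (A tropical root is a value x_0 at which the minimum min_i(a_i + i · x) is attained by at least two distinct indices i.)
Roots: {-7, -6, 7}

Each tropical root is a break point of the lower envelope of the lines y = a_i + i · x (there are 4 lines, with slopes 0, 1, ..., 3). Only the lines that attain the minimum somewhere contribute to roots; other lines are dominated. Here the surviving (envelope) indices are i = 3, i = 2, i = 1, i = 0.
Intersections between consecutive envelope lines give the roots: for adjacent envelope indices i < j the intersection is x = (a_i − a_j) / (j − i). Reading off the sorted break points: {-7, -6, 7}.
Verification: at each break x_0, at least two indices attain the minimum of min_i(a_i + i · x_0).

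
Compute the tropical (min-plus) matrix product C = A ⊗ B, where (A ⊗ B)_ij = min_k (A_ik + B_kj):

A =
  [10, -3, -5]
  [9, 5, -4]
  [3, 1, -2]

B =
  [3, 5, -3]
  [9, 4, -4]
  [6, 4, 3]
A ⊗ B =
  [1, -1, -7]
  [2, 0, -1]
  [4, 2, -3]

Apply the min-plus product entry-by-entry:
  C[0][0] = min over k of (A[0][0] + B[0][0] = 10 + 3 = 13, A[0][1] + B[1][0] = -3 + 9 = 6, A[0][2] + B[2][0] = -5 + 6 = 1) = 1 (attained at k = 2)
  C[0][1] = min over k of (A[0][0] + B[0][1] = 10 + 5 = 15, A[0][1] + B[1][1] = -3 + 4 = 1, A[0][2] + B[2][1] = -5 + 4 = -1) = -1 (attained at k = 2)
  C[0][2] = min over k of (A[0][0] + B[0][2] = 10 + -3 = 7, A[0][1] + B[1][2] = -3 + -4 = -7, A[0][2] + B[2][2] = -5 + 3 = -2) = -7 (attained at k = 1)
  C[1][0] = min over k of (A[1][0] + B[0][0] = 9 + 3 = 12, A[1][1] + B[1][0] = 5 + 9 = 14, A[1][2] + B[2][0] = -4 + 6 = 2) = 2 (attained at k = 2)
  C[1][1] = min over k of (A[1][0] + B[0][1] = 9 + 5 = 14, A[1][1] + B[1][1] = 5 + 4 = 9, A[1][2] + B[2][1] = -4 + 4 = 0) = 0 (attained at k = 2)
  C[1][2] = min over k of (A[1][0] + B[0][2] = 9 + -3 = 6, A[1][1] + B[1][2] = 5 + -4 = 1, A[1][2] + B[2][2] = -4 + 3 = -1) = -1 (attained at k = 2)
  C[2][0] = min over k of (A[2][0] + B[0][0] = 3 + 3 = 6, A[2][1] + B[1][0] = 1 + 9 = 10, A[2][2] + B[2][0] = -2 + 6 = 4) = 4 (attained at k = 2)
  C[2][1] = min over k of (A[2][0] + B[0][1] = 3 + 5 = 8, A[2][1] + B[1][1] = 1 + 4 = 5, A[2][2] + B[2][1] = -2 + 4 = 2) = 2 (attained at k = 2)
  C[2][2] = min over k of (A[2][0] + B[0][2] = 3 + -3 = 0, A[2][1] + B[1][2] = 1 + -4 = -3, A[2][2] + B[2][2] = -2 + 3 = 1) = -3 (attained at k = 1)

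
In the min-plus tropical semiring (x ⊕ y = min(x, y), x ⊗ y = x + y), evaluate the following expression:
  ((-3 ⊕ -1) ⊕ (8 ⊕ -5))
((-3 ⊕ -1) ⊕ (8 ⊕ -5)) = -5

Expand innermost to outermost. Recall ⊕ takes the minimum of its arguments and ⊗ takes their sum. Working out the expression ((-3 ⊕ -1) ⊕ (8 ⊕ -5)) gives -5.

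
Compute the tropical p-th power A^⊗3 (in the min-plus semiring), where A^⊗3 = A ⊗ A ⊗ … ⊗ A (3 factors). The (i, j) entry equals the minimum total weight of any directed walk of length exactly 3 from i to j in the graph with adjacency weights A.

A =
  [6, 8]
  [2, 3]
A^⊗3 =
  [13, 14]
  [8, 9]

Each entry (A^⊗3)_ij equals the minimum over all length-3 walks i = v_0 → v_1 → … → v_3 = j of Σ_t A[v_t][v_{t+1}]. For example, for (i, j) = (0, 1) we minimise over 4 possible intermediate vertex sequences; the minimum is 14, attained along the walk 0 → 1 → 1 → 1.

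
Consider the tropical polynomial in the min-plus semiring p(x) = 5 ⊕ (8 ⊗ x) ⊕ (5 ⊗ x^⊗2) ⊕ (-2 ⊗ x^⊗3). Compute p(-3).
p(-3) = -11

A tropical monomial a ⊗ x^⊗i evaluates to a + i · x. Evaluating each term at x = -3:
  Term 0 contributes 5 + 0 · -3 = 5
  Term 1 contributes 8 + 1 · -3 = 5
  Term 2 contributes 5 + 2 · -3 = -1
  Term 3 contributes -2 + 3 · -3 = -11
p(-3) = ⊕ of these = min[5, 5, -1, -11] = -11.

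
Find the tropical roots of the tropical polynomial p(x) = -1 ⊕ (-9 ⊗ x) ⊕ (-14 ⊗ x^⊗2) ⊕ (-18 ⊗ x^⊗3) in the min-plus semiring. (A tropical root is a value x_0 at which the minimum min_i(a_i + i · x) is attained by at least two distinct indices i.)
Roots: {4, 5, 8}

Each tropical root is a break point of the lower envelope of the lines y = a_i + i · x (there are 4 lines, with slopes 0, 1, ..., 3). Only the lines that attain the minimum somewhere contribute to roots; other lines are dominated. Here the surviving (envelope) indices are i = 3, i = 2, i = 1, i = 0.
Intersections between consecutive envelope lines give the roots: for adjacent envelope indices i < j the intersection is x = (a_i − a_j) / (j − i). Reading off the sorted break points: {4, 5, 8}.
Verification: at each break x_0, at least two indices attain the minimum of min_i(a_i + i · x_0).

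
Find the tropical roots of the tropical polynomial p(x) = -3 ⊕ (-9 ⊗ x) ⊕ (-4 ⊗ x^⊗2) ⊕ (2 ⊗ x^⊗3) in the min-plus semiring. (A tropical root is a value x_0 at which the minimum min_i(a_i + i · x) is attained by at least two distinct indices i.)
Roots: {-6, -5, 6}

Each tropical root is a break point of the lower envelope of the lines y = a_i + i · x (there are 4 lines, with slopes 0, 1, ..., 3). Only the lines that attain the minimum somewhere contribute to roots; other lines are dominated. Here the surviving (envelope) indices are i = 3, i = 2, i = 1, i = 0.
Intersections between consecutive envelope lines give the roots: for adjacent envelope indices i < j the intersection is x = (a_i − a_j) / (j − i). Reading off the sorted break points: {-6, -5, 6}.
Verification: at each break x_0, at least two indices attain the minimum of min_i(a_i + i · x_0).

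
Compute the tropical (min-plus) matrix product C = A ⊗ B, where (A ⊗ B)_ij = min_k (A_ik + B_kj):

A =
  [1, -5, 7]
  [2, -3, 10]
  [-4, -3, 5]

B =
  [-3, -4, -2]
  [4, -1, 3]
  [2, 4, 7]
A ⊗ B =
  [-2, -6, -2]
  [-1, -4, 0]
  [-7, -8, -6]

Apply the min-plus product entry-by-entry:
  C[0][0] = min over k of (A[0][0] + B[0][0] = 1 + -3 = -2, A[0][1] + B[1][0] = -5 + 4 = -1, A[0][2] + B[2][0] = 7 + 2 = 9) = -2 (attained at k = 0)
  C[0][1] = min over k of (A[0][0] + B[0][1] = 1 + -4 = -3, A[0][1] + B[1][1] = -5 + -1 = -6, A[0][2] + B[2][1] = 7 + 4 = 11) = -6 (attained at k = 1)
  C[0][2] = min over k of (A[0][0] + B[0][2] = 1 + -2 = -1, A[0][1] + B[1][2] = -5 + 3 = -2, A[0][2] + B[2][2] = 7 + 7 = 14) = -2 (attained at k = 1)
  C[1][0] = min over k of (A[1][0] + B[0][0] = 2 + -3 = -1, A[1][1] + B[1][0] = -3 + 4 = 1, A[1][2] + B[2][0] = 10 + 2 = 12) = -1 (attained at k = 0)
  C[1][1] = min over k of (A[1][0] + B[0][1] = 2 + -4 = -2, A[1][1] + B[1][1] = -3 + -1 = -4, A[1][2] + B[2][1] = 10 + 4 = 14) = -4 (attained at k = 1)
  C[1][2] = min over k of (A[1][0] + B[0][2] = 2 + -2 = 0, A[1][1] + B[1][2] = -3 + 3 = 0, A[1][2] + B[2][2] = 10 + 7 = 17) = 0 (attained at k = 0)
  C[2][0] = min over k of (A[2][0] + B[0][0] = -4 + -3 = -7, A[2][1] + B[1][0] = -3 + 4 = 1, A[2][2] + B[2][0] = 5 + 2 = 7) = -7 (attained at k = 0)
  C[2][1] = min over k of (A[2][0] + B[0][1] = -4 + -4 = -8, A[2][1] + B[1][1] = -3 + -1 = -4, A[2][2] + B[2][1] = 5 + 4 = 9) = -8 (attained at k = 0)
  C[2][2] = min over k of (A[2][0] + B[0][2] = -4 + -2 = -6, A[2][1] + B[1][2] = -3 + 3 = 0, A[2][2] + B[2][2] = 5 + 7 = 12) = -6 (attained at k = 0)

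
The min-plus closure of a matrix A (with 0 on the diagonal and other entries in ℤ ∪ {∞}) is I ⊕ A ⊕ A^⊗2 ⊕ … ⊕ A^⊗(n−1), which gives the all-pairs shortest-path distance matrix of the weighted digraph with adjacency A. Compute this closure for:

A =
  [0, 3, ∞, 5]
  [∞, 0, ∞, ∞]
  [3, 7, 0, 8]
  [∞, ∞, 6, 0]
Closure =
  [0, 3, 11, 5]
  [∞, 0, ∞, ∞]
  [3, 6, 0, 8]
  [9, 12, 6, 0]

This is the Floyd-Warshall all-pairs shortest-path computation. For each intermediate vertex k = 0, 1, …, 3, update dist[i][j] ← min(dist[i][j], dist[i][k] + dist[k][j]). The final matrix gives, for each (i, j), the minimum total weight of any directed path from i to j (possibly empty when i = j).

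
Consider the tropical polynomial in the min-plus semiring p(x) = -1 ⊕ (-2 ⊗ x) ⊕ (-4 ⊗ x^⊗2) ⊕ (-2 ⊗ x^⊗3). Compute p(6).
p(6) = -1

A tropical monomial a ⊗ x^⊗i evaluates to a + i · x. Evaluating each term at x = 6:
  Term 0 contributes -1 + 0 · 6 = -1
  Term 1 contributes -2 + 1 · 6 = 4
  Term 2 contributes -4 + 2 · 6 = 8
  Term 3 contributes -2 + 3 · 6 = 16
p(6) = ⊕ of these = min[-1, 4, 8, 16] = -1.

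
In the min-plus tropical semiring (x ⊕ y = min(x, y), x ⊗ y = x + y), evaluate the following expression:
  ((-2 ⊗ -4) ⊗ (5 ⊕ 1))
((-2 ⊗ -4) ⊗ (5 ⊕ 1)) = -5

Expand innermost to outermost. Recall ⊕ takes the minimum of its arguments and ⊗ takes their sum. Working out the expression ((-2 ⊗ -4) ⊗ (5 ⊕ 1)) gives -5.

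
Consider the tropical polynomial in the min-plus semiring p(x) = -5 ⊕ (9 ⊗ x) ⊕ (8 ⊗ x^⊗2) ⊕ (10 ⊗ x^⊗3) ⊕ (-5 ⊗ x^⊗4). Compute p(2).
p(2) = -5

A tropical monomial a ⊗ x^⊗i evaluates to a + i · x. Evaluating each term at x = 2:
  Term 0 contributes -5 + 0 · 2 = -5
  Term 1 contributes 9 + 1 · 2 = 11
  Term 2 contributes 8 + 2 · 2 = 12
  Term 3 contributes 10 + 3 · 2 = 16
  Term 4 contributes -5 + 4 · 2 = 3
p(2) = ⊕ of these = min[-5, 11, 12, 16, 3] = -5.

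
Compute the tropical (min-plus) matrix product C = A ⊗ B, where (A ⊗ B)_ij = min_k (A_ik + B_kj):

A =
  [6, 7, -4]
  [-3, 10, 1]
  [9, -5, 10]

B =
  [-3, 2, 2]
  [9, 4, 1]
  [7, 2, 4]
A ⊗ B =
  [3, -2, 0]
  [-6, -1, -1]
  [4, -1, -4]

Apply the min-plus product entry-by-entry:
  C[0][0] = min over k of (A[0][0] + B[0][0] = 6 + -3 = 3, A[0][1] + B[1][0] = 7 + 9 = 16, A[0][2] + B[2][0] = -4 + 7 = 3) = 3 (attained at k = 0)
  C[0][1] = min over k of (A[0][0] + B[0][1] = 6 + 2 = 8, A[0][1] + B[1][1] = 7 + 4 = 11, A[0][2] + B[2][1] = -4 + 2 = -2) = -2 (attained at k = 2)
  C[0][2] = min over k of (A[0][0] + B[0][2] = 6 + 2 = 8, A[0][1] + B[1][2] = 7 + 1 = 8, A[0][2] + B[2][2] = -4 + 4 = 0) = 0 (attained at k = 2)
  C[1][0] = min over k of (A[1][0] + B[0][0] = -3 + -3 = -6, A[1][1] + B[1][0] = 10 + 9 = 19, A[1][2] + B[2][0] = 1 + 7 = 8) = -6 (attained at k = 0)
  C[1][1] = min over k of (A[1][0] + B[0][1] = -3 + 2 = -1, A[1][1] + B[1][1] = 10 + 4 = 14, A[1][2] + B[2][1] = 1 + 2 = 3) = -1 (attained at k = 0)
  C[1][2] = min over k of (A[1][0] + B[0][2] = -3 + 2 = -1, A[1][1] + B[1][2] = 10 + 1 = 11, A[1][2] + B[2][2] = 1 + 4 = 5) = -1 (attained at k = 0)
  C[2][0] = min over k of (A[2][0] + B[0][0] = 9 + -3 = 6, A[2][1] + B[1][0] = -5 + 9 = 4, A[2][2] + B[2][0] = 10 + 7 = 17) = 4 (attained at k = 1)
  C[2][1] = min over k of (A[2][0] + B[0][1] = 9 + 2 = 11, A[2][1] + B[1][1] = -5 + 4 = -1, A[2][2] + B[2][1] = 10 + 2 = 12) = -1 (attained at k = 1)
  C[2][2] = min over k of (A[2][0] + B[0][2] = 9 + 2 = 11, A[2][1] + B[1][2] = -5 + 1 = -4, A[2][2] + B[2][2] = 10 + 4 = 14) = -4 (attained at k = 1)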